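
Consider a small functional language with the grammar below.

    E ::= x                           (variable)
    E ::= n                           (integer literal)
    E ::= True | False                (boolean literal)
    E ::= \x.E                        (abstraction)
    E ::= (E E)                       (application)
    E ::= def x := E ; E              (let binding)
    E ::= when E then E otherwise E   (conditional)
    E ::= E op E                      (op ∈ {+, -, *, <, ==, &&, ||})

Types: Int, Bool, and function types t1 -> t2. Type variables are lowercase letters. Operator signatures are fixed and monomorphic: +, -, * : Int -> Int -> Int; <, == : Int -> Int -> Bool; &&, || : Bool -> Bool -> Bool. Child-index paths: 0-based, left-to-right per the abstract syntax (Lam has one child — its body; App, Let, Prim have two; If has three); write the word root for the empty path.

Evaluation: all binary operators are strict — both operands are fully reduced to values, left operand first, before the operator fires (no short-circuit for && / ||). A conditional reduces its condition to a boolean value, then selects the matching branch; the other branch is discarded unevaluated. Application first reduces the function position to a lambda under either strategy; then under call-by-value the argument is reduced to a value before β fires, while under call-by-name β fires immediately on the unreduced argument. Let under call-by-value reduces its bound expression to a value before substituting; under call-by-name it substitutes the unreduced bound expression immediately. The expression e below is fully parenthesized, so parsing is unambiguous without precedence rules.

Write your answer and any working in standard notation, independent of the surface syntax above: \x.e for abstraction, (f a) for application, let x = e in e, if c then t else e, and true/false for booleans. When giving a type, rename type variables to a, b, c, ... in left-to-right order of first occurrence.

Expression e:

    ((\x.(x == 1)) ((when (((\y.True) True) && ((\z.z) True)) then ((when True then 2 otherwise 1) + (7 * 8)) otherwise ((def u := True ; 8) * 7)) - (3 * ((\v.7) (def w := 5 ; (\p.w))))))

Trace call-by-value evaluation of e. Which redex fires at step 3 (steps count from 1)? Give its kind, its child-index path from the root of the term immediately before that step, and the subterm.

Derivation:
step 0: ((\x.(x == 1)) ((if (((\y.true) true) && ((\z.z) true)) then ((if true then 2 else 1) + (7 * 8)) else ((let u = true in 8) * 7)) - (3 * ((\v.7) (let w = 5 in (\p.w))))))
step 1: [beta@1.0.0.0] ((\x.(x == 1)) ((if (true && ((\z.z) true)) then ((if true then 2 else 1) + (7 * 8)) else ((let u = true in 8) * 7)) - (3 * ((\v.7) (let w = 5 in (\p.w))))))
step 2: [beta@1.0.0.1] ((\x.(x == 1)) ((if (true && true) then ((if true then 2 else 1) + (7 * 8)) else ((let u = true in 8) * 7)) - (3 * ((\v.7) (let w = 5 in (\p.w))))))
step 3: [delta@1.0.0] ((\x.(x == 1)) ((if true then ((if true then 2 else 1) + (7 * 8)) else ((let u = true in 8) * 7)) - (3 * ((\v.7) (let w = 5 in (\p.w))))))

Answer: delta at 1.0.0 : (true && true)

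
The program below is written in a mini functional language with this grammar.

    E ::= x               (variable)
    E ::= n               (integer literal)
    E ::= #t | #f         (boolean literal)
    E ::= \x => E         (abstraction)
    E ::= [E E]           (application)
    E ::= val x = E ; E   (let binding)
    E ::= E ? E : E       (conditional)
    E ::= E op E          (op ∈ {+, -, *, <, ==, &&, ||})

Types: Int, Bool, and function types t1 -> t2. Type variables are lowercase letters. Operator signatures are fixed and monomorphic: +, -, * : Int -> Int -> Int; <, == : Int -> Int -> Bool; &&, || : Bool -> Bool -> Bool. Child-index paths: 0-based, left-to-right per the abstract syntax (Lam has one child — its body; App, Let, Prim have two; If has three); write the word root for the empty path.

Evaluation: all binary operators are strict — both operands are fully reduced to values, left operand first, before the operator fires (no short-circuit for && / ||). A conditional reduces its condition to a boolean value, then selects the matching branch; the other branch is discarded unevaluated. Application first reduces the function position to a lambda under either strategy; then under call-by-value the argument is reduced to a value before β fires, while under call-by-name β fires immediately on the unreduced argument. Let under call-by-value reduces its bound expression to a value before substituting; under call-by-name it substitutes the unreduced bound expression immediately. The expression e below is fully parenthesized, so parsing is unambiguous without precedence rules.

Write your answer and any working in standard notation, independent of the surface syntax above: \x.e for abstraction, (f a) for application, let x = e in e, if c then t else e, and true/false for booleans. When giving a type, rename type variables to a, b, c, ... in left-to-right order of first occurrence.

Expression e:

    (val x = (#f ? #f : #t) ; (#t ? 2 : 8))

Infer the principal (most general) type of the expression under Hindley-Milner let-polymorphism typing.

Answer: Int

Working:
  unify Bool ~ Bool
  unify Bool ~ Bool
let x : Bool
  unify Bool ~ Bool
  unify Int ~ Int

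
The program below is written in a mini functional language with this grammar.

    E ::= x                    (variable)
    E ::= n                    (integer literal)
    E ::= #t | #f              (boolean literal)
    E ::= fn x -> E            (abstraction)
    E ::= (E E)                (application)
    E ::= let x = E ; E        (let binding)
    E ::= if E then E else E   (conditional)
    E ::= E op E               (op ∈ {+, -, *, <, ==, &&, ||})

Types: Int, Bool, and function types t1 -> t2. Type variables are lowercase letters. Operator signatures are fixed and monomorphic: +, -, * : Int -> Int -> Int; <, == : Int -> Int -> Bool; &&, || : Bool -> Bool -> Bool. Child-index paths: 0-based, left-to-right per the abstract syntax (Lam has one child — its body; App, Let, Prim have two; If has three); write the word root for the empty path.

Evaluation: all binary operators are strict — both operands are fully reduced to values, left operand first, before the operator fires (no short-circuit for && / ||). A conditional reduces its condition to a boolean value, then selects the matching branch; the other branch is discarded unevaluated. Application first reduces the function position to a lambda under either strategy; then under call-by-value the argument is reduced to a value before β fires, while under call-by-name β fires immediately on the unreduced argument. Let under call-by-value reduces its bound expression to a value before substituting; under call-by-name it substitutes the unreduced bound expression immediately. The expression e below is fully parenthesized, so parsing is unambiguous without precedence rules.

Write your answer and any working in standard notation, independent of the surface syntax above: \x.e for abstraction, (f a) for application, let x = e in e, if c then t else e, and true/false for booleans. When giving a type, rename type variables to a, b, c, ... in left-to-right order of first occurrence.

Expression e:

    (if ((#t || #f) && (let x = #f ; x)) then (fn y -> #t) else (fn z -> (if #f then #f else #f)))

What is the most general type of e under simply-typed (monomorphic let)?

Trace:
  unify Bool ~ Bool
  unify Bool ~ Bool
  unify Bool ~ Bool
let x : Bool
x : Bool
  unify Bool ~ Bool
  unify Bool ~ Bool
\y._ : a -> Bool
  unify Bool ~ Bool
  unify Bool ~ Bool
\z._ : b -> Bool
  unify a -> Bool ~ b -> Bool
  unify a ~ b
  unify Bool ~ Bool

Answer: a -> Bool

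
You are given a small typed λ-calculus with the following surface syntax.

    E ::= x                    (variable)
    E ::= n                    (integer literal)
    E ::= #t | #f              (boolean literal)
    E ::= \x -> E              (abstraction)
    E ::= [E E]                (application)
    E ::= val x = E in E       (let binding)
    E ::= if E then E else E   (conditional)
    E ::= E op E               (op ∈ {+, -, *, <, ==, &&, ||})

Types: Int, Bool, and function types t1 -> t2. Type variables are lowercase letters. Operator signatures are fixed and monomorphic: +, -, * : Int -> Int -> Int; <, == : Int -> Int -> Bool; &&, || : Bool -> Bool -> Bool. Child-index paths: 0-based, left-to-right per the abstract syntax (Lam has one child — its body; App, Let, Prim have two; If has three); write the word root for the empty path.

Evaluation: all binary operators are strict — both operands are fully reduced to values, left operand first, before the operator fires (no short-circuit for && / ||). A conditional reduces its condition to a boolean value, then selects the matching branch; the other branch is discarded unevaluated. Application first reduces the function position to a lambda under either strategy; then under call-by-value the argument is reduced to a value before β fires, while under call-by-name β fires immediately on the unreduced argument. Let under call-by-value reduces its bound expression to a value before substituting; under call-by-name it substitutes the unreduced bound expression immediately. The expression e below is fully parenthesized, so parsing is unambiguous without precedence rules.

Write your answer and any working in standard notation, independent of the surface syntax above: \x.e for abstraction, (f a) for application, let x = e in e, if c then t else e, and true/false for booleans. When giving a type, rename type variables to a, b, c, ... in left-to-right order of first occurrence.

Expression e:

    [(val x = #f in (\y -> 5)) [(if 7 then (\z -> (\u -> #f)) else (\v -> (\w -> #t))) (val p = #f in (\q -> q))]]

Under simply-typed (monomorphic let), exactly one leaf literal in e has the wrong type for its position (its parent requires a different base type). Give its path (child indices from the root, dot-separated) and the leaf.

Answer: 1.0.0 : 7

Trace:
let x : Bool
\y._ : a -> Int
  unify Int ~ Bool
  FAIL: mismatch Int ~ Bool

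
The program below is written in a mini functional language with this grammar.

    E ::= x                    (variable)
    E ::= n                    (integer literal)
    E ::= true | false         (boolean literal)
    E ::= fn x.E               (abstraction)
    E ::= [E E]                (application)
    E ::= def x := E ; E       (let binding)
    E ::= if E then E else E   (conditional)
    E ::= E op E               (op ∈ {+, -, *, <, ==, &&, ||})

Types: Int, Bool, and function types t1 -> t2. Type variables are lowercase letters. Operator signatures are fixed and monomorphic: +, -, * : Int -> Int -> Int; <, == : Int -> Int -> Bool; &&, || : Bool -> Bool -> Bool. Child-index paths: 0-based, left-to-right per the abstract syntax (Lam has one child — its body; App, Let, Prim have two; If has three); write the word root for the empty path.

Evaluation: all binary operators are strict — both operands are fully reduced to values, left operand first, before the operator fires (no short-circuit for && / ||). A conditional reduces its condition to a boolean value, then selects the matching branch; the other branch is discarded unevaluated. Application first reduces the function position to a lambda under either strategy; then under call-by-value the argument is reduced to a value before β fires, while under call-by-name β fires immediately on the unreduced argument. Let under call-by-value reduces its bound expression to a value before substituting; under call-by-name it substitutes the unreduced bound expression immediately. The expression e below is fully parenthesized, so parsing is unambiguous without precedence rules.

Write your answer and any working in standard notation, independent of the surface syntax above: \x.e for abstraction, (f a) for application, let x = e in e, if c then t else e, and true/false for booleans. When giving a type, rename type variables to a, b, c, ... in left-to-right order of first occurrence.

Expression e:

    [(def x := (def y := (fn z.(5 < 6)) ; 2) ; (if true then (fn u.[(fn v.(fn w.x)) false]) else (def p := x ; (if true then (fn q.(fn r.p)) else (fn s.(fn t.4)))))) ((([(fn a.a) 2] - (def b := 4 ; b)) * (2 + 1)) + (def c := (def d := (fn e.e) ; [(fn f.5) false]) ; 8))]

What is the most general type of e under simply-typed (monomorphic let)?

Answer: a -> Int

Working:
  unify Int ~ Int
  unify Int ~ Int
\z._ : a -> Bool
let y : a -> Bool
let x : Int
  unify Bool ~ Bool
x : Int
\w._ : d -> Int
\v._ : c -> d -> Int
  unify c -> d -> Int ~ Bool -> e
  unify c ~ Bool
  unify d -> Int ~ e
_ _ : d -> Int
\u._ : b -> d -> Int
x : Int
let p : Int
  unify Bool ~ Bool
p : Int
\r._ : g -> Int
\q._ : f -> g -> Int
\t._ : i -> Int
\s._ : h -> i -> Int
  unify f -> g -> Int ~ h -> i -> Int
  unify f ~ h
  unify g -> Int ~ i -> Int
  unify g ~ i
  unify Int ~ Int
  unify b -> d -> Int ~ h -> i -> Int
  unify b ~ h
  unify d -> Int ~ i -> Int
  unify d ~ i
  unify Int ~ Int
a : j
\a._ : j -> j
  unify j -> j ~ Int -> k
  unify j ~ Int
  unify Int ~ k
_ _ : Int
  unify Int ~ Int
let b : Int
b : Int
  unify Int ~ Int
  unify Int ~ Int
  unify Int ~ Int
  unify Int ~ Int
  unify Int ~ Int
  unify Int ~ Int
e : l
\e._ : l -> l
let d : l -> l
\f._ : m -> Int
  unify m -> Int ~ Bool -> n
  unify m ~ Bool
  unify Int ~ n
_ _ : Int
let c : Int
  unify Int ~ Int
  unify h -> i -> Int ~ Int -> o
  unify h ~ Int
  unify i -> Int ~ o
_ _ : i -> Int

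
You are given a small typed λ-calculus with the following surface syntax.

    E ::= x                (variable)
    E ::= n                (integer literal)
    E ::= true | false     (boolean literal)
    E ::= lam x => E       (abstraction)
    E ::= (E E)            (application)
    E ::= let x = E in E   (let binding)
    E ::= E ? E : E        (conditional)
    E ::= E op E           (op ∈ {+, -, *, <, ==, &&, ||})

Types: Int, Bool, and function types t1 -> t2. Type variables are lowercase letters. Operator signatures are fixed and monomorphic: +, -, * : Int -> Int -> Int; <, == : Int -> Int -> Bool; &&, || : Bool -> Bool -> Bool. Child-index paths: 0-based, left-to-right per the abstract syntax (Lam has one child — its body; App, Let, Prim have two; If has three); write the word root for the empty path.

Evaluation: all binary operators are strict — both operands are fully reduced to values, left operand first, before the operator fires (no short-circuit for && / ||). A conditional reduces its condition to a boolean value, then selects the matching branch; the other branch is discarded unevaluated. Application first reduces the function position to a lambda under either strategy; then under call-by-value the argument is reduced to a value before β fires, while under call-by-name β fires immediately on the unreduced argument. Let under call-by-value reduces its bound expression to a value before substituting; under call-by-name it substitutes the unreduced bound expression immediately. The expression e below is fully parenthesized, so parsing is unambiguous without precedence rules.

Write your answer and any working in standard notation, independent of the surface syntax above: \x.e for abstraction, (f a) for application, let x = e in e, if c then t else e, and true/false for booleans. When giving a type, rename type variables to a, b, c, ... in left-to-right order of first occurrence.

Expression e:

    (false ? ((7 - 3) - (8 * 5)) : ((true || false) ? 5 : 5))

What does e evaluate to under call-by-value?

Trace:
step 0: (if false then ((7 - 3) - (8 * 5)) else (if (true || false) then 5 else 5))
step 1: [if@root] (if (true || false) then 5 else 5)
step 2: [delta@0] (if true then 5 else 5)
step 3: [if@root] 5

Answer: 5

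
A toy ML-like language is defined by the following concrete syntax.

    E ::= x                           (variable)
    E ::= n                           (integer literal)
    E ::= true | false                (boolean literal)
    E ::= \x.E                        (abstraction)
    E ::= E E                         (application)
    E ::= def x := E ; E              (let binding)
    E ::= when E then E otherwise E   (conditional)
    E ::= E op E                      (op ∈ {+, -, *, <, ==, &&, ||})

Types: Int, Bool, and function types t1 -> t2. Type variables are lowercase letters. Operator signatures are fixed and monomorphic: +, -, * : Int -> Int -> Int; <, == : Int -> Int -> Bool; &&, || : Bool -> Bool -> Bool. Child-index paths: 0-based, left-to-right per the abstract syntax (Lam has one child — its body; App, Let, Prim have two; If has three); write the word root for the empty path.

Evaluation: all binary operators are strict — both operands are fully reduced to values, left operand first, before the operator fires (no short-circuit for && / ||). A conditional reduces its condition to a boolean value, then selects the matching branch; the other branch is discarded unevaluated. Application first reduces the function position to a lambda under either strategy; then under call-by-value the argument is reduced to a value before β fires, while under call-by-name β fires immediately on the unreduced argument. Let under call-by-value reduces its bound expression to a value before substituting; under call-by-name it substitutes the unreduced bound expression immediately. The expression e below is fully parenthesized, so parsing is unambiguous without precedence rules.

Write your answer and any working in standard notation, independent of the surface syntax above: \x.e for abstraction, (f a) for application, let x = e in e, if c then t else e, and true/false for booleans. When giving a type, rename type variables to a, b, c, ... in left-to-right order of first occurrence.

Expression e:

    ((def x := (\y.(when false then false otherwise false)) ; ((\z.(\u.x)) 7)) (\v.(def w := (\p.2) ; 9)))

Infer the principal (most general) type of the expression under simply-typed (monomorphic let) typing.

Answer: a -> Bool

Trace:
  unify Bool ~ Bool
  unify Bool ~ Bool
\y._ : a -> Bool
let x : a -> Bool
x : a -> Bool
\u._ : c -> a -> Bool
\z._ : b -> c -> a -> Bool
  unify b -> c -> a -> Bool ~ Int -> d
  unify b ~ Int
  unify c -> a -> Bool ~ d
_ _ : c -> a -> Bool
\p._ : f -> Int
let w : f -> Int
\v._ : e -> Int
  unify c -> a -> Bool ~ (e -> Int) -> g
  unify c ~ e -> Int
  unify a -> Bool ~ g
_ _ : a -> Bool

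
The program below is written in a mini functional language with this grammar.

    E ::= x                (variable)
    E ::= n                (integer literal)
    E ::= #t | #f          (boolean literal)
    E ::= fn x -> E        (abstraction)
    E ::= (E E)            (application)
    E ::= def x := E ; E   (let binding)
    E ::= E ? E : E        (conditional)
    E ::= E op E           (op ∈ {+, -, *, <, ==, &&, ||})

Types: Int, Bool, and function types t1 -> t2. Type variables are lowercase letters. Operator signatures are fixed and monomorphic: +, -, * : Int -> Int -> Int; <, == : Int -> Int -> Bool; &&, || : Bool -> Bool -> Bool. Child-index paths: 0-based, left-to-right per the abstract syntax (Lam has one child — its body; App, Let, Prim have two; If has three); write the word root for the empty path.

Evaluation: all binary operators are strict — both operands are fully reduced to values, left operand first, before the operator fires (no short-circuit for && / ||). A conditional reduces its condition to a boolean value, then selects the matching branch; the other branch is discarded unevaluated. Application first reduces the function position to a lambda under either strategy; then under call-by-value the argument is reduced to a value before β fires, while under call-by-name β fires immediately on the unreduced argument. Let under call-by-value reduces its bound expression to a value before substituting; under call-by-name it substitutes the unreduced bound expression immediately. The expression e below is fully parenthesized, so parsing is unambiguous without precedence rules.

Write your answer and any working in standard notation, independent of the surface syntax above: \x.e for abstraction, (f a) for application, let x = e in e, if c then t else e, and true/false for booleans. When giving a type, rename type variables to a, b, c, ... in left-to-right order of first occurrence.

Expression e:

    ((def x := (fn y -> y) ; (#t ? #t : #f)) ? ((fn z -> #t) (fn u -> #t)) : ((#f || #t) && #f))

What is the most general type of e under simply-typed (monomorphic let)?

Answer: Bool

Derivation:
y : a
\y._ : a -> a
let x : a -> a
  unify Bool ~ Bool
  unify Bool ~ Bool
  unify Bool ~ Bool
\z._ : b -> Bool
\u._ : c -> Bool
  unify b -> Bool ~ (c -> Bool) -> d
  unify b ~ c -> Bool
  unify Bool ~ d
_ _ : Bool
  unify Bool ~ Bool
  unify Bool ~ Bool
  unify Bool ~ Bool
  unify Bool ~ Bool
  unify Bool ~ Bool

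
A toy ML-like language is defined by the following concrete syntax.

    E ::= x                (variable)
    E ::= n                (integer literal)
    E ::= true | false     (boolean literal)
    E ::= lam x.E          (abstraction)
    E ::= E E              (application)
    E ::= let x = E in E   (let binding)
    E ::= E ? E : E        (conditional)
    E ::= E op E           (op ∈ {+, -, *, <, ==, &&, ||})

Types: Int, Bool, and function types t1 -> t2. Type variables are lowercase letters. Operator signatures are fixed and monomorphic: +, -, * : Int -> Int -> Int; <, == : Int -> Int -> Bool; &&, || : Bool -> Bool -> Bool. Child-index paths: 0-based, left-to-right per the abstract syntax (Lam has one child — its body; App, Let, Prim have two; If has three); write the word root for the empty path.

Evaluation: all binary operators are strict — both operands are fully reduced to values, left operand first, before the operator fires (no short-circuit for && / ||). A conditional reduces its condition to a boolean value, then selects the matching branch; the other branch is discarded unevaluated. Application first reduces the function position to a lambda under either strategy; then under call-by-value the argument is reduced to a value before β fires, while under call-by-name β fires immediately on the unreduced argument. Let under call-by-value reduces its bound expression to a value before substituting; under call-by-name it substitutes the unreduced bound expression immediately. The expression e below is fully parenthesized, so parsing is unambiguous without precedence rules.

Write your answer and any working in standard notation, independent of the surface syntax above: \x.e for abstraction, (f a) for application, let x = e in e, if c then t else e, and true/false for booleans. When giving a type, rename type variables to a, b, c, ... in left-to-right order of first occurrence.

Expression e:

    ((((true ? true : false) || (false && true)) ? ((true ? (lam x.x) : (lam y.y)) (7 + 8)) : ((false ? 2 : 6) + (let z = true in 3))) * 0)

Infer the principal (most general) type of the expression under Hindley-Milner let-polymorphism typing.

Answer: Int

Trace:
  unify Bool ~ Bool
  unify Bool ~ Bool
  unify Bool ~ Bool
  unify Bool ~ Bool
  unify Bool ~ Bool
  unify Bool ~ Bool
  unify Bool ~ Bool
  unify Bool ~ Bool
x : a
\x._ : a -> a
y : b
\y._ : b -> b
  unify a -> a ~ b -> b
  unify a ~ b
  unify b ~ b
  unify Int ~ Int
  unify Int ~ Int
  unify b -> b ~ Int -> c
  unify b ~ Int
  unify Int ~ c
_ _ : Int
  unify Bool ~ Bool
  unify Int ~ Int
  unify Int ~ Int
let z : Bool
  unify Int ~ Int
  unify Int ~ Int
  unify Int ~ Int
  unify Int ~ Int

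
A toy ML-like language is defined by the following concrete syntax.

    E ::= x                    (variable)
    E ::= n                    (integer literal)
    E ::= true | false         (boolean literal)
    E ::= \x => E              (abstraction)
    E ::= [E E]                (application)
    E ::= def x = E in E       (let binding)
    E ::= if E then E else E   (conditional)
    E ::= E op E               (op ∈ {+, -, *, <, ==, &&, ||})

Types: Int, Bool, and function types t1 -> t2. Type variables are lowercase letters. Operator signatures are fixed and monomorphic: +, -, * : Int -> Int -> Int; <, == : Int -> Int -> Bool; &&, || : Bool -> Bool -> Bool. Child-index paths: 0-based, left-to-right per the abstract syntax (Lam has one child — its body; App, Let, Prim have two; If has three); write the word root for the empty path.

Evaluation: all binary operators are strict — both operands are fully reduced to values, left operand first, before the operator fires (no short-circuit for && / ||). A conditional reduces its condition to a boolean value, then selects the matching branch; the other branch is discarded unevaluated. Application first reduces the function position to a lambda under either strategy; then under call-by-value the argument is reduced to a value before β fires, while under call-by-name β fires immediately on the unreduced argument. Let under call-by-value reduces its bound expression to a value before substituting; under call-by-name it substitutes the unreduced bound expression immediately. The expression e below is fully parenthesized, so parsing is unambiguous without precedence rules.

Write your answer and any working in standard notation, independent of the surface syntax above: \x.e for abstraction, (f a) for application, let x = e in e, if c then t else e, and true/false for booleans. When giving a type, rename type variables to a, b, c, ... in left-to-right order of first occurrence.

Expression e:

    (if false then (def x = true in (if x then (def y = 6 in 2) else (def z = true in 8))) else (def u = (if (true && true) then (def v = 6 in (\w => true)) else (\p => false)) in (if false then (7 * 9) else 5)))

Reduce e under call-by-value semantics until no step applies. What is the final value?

Trace:
step 0: (if false then (let x = true in (if x then (let y = 6 in 2) else (let z = true in 8))) else (let u = (if (true && true) then (let v = 6 in (\w.true)) else (\p.false)) in (if false then (7 * 9) else 5)))
step 1: [if@root] (let u = (if (true && true) then (let v = 6 in (\w.true)) else (\p.false)) in (if false then (7 * 9) else 5))
step 2: [delta@0.0] (let u = (if true then (let v = 6 in (\w.true)) else (\p.false)) in (if false then (7 * 9) else 5))
step 3: [if@0] (let u = (let v = 6 in (\w.true)) in (if false then (7 * 9) else 5))
step 4: [let@0] (let u = (\w.true) in (if false then (7 * 9) else 5))
step 5: [let@root] (if false then (7 * 9) else 5)
step 6: [if@root] 5

Answer: 5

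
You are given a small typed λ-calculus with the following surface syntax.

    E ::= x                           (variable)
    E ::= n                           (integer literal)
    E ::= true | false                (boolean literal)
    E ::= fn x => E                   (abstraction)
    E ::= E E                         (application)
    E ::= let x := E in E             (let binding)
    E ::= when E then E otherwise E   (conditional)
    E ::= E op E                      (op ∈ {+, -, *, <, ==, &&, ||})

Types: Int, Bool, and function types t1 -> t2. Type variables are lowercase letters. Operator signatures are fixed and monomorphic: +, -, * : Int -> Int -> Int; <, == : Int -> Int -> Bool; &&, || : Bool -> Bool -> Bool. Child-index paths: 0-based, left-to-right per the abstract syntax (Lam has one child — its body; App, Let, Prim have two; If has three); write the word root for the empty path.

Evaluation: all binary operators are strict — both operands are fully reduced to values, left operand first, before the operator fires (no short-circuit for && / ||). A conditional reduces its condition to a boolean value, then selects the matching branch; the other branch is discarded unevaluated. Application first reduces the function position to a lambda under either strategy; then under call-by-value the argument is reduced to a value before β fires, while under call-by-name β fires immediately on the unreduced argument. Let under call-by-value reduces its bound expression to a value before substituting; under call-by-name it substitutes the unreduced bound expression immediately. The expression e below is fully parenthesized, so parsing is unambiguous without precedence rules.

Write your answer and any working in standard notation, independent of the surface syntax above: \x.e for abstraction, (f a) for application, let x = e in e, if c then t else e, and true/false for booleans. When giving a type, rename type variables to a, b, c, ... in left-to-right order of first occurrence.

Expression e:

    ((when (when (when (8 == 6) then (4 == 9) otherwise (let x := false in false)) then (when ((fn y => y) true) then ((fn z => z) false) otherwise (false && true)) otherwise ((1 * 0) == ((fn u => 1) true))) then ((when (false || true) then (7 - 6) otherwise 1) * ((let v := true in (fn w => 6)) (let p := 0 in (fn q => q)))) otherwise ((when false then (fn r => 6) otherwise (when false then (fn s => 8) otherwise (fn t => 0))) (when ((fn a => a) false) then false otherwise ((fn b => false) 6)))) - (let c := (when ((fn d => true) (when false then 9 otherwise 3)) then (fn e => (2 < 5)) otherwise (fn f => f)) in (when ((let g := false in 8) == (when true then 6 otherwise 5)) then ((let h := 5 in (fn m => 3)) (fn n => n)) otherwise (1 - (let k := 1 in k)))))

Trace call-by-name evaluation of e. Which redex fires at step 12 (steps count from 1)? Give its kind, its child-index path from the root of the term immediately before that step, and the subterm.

Derivation:
step 0: ((if (if (if (8 == 6) then (4 == 9) else (let x = false in false)) then (if ((\y.y) true) then ((\z.z) false) else (false && true)) else ((1 * 0) == ((\u.1) true))) then ((if (false || true) then (7 - 6) else 1) * ((let v = true in (\w.6)) (let p = 0 in (\q.q)))) else ((if false then (\r.6) else (if false then (\s.8) else (\t.0))) (if ((\a.a) false) then false else ((\b.false) 6)))) - (let c = (if ((\d.true) (if false then 9 else 3)) then (\e.(2 < 5)) else (\f.f)) in (if ((let g = false in 8) == (if true then 6 else 5)) then ((let h = 5 in (\m.3)) (\n.n)) else (1 - (let k = 1 in k)))))
step 1: [delta@0.0.0.0] ((if (if (if false then (4 == 9) else (let x = false in false)) then (if ((\y.y) true) then ((\z.z) false) else (false && true)) else ((1 * 0) == ((\u.1) true))) then ((if (false || true) then (7 - 6) else 1) * ((let v = true in (\w.6)) (let p = 0 in (\q.q)))) else ((if false then (\r.6) else (if false then (\s.8) else (\t.0))) (if ((\a.a) false) then false else ((\b.false) 6)))) - (let c = (if ((\d.true) (if false then 9 else 3)) then (\e.(2 < 5)) else (\f.f)) in (if ((let g = false in 8) == (if true then 6 else 5)) then ((let h = 5 in (\m.3)) (\n.n)) else (1 - (let k = 1 in k)))))
step 2: [if@0.0.0] ((if (if (let x = false in false) then (if ((\y.y) true) then ((\z.z) false) else (false && true)) else ((1 * 0) == ((\u.1) true))) then ((if (false || true) then (7 - 6) else 1) * ((let v = true in (\w.6)) (let p = 0 in (\q.q)))) else ((if false then (\r.6) else (if false then (\s.8) else (\t.0))) (if ((\a.a) false) then false else ((\b.false) 6)))) - (let c = (if ((\d.true) (if false then 9 else 3)) then (\e.(2 < 5)) else (\f.f)) in (if ((let g = false in 8) == (if true then 6 else 5)) then ((let h = 5 in (\m.3)) (\n.n)) else (1 - (let k = 1 in k)))))
step 3: [let@0.0.0] ((if (if false then (if ((\y.y) true) then ((\z.z) false) else (false && true)) else ((1 * 0) == ((\u.1) true))) then ((if (false || true) then (7 - 6) else 1) * ((let v = true in (\w.6)) (let p = 0 in (\q.q)))) else ((if false then (\r.6) else (if false then (\s.8) else (\t.0))) (if ((\a.a) false) then false else ((\b.false) 6)))) - (let c = (if ((\d.true) (if false then 9 else 3)) then (\e.(2 < 5)) else (\f.f)) in (if ((let g = false in 8) == (if true then 6 else 5)) then ((let h = 5 in (\m.3)) (\n.n)) else (1 - (let k = 1 in k)))))
step 4: [if@0.0] ((if ((1 * 0) == ((\u.1) true)) then ((if (false || true) then (7 - 6) else 1) * ((let v = true in (\w.6)) (let p = 0 in (\q.q)))) else ((if false then (\r.6) else (if false then (\s.8) else (\t.0))) (if ((\a.a) false) then false else ((\b.false) 6)))) - (let c = (if ((\d.true) (if false then 9 else 3)) then (\e.(2 < 5)) else (\f.f)) in (if ((let g = false in 8) == (if true then 6 else 5)) then ((let h = 5 in (\m.3)) (\n.n)) else (1 - (let k = 1 in k)))))
step 5: [delta@0.0.0] ((if (0 == ((\u.1) true)) then ((if (false || true) then (7 - 6) else 1) * ((let v = true in (\w.6)) (let p = 0 in (\q.q)))) else ((if false then (\r.6) else (if false then (\s.8) else (\t.0))) (if ((\a.a) false) then false else ((\b.false) 6)))) - (let c = (if ((\d.true) (if false then 9 else 3)) then (\e.(2 < 5)) else (\f.f)) in (if ((let g = false in 8) == (if true then 6 else 5)) then ((let h = 5 in (\m.3)) (\n.n)) else (1 - (let k = 1 in k)))))
step 6: [beta@0.0.1] ((if (0 == 1) then ((if (false || true) then (7 - 6) else 1) * ((let v = true in (\w.6)) (let p = 0 in (\q.q)))) else ((if false then (\r.6) else (if false then (\s.8) else (\t.0))) (if ((\a.a) false) then false else ((\b.false) 6)))) - (let c = (if ((\d.true) (if false then 9 else 3)) then (\e.(2 < 5)) else (\f.f)) in (if ((let g = false in 8) == (if true then 6 else 5)) then ((let h = 5 in (\m.3)) (\n.n)) else (1 - (let k = 1 in k)))))
step 7: [delta@0.0] ((if false then ((if (false || true) then (7 - 6) else 1) * ((let v = true in (\w.6)) (let p = 0 in (\q.q)))) else ((if false then (\r.6) else (if false then (\s.8) else (\t.0))) (if ((\a.a) false) then false else ((\b.false) 6)))) - (let c = (if ((\d.true) (if false then 9 else 3)) then (\e.(2 < 5)) else (\f.f)) in (if ((let g = false in 8) == (if true then 6 else 5)) then ((let h = 5 in (\m.3)) (\n.n)) else (1 - (let k = 1 in k)))))
step 8: [if@0] (((if false then (\r.6) else (if false then (\s.8) else (\t.0))) (if ((\a.a) false) then false else ((\b.false) 6))) - (let c = (if ((\d.true) (if false then 9 else 3)) then (\e.(2 < 5)) else (\f.f)) in (if ((let g = false in 8) == (if true then 6 else 5)) then ((let h = 5 in (\m.3)) (\n.n)) else (1 - (let k = 1 in k)))))
step 9: [if@0.0] (((if false then (\s.8) else (\t.0)) (if ((\a.a) false) then false else ((\b.false) 6))) - (let c = (if ((\d.true) (if false then 9 else 3)) then (\e.(2 < 5)) else (\f.f)) in (if ((let g = false in 8) == (if true then 6 else 5)) then ((let h = 5 in (\m.3)) (\n.n)) else (1 - (let k = 1 in k)))))
step 10: [if@0.0] (((\t.0) (if ((\a.a) false) then false else ((\b.false) 6))) - (let c = (if ((\d.true) (if false then 9 else 3)) then (\e.(2 < 5)) else (\f.f)) in (if ((let g = false in 8) == (if true then 6 else 5)) then ((let h = 5 in (\m.3)) (\n.n)) else (1 - (let k = 1 in k)))))
step 11: [beta@0] (0 - (let c = (if ((\d.true) (if false then 9 else 3)) then (\e.(2 < 5)) else (\f.f)) in (if ((let g = false in 8) == (if true then 6 else 5)) then ((let h = 5 in (\m.3)) (\n.n)) else (1 - (let k = 1 in k)))))
step 12: [let@1] (0 - (if ((let g = false in 8) == (if true then 6 else 5)) then ((let h = 5 in (\m.3)) (\n.n)) else (1 - (let k = 1 in k))))

Answer: let at 1 : (let c = (if ((\d.true) (if false then 9 else 3)) then (\e.(2 < 5)) else (\f.f)) in (if ((let g = false in 8) == (if true then 6 else 5)) then ((let h = 5 in (\m.3)) (\n.n)) else (1 - (let k = 1 in k))))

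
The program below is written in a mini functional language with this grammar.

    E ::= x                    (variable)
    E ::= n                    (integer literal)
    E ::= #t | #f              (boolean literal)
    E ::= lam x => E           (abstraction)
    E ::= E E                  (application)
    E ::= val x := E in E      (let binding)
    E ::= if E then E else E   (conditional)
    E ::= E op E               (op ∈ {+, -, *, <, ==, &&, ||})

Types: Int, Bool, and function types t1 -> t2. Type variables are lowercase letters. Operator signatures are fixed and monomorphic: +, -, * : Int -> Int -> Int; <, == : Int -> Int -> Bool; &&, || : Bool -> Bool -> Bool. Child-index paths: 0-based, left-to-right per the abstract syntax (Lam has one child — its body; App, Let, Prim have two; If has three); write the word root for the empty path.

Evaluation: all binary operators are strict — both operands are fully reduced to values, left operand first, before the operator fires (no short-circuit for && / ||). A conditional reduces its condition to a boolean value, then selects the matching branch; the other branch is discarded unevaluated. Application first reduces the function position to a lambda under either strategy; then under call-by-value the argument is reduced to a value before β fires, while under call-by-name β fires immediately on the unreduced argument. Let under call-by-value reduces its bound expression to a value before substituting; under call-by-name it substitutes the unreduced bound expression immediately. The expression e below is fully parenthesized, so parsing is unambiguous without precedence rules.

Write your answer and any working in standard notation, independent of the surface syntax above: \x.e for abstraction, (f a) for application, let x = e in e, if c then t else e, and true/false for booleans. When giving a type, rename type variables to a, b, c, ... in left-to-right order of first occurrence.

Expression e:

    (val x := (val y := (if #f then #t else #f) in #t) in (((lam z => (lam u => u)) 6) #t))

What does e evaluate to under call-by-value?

Trace:
step 0: (let x = (let y = (if false then true else false) in true) in (((\z.(\u.u)) 6) true))
step 1: [if@0.0] (let x = (let y = false in true) in (((\z.(\u.u)) 6) true))
step 2: [let@0] (let x = true in (((\z.(\u.u)) 6) true))
step 3: [let@root] (((\z.(\u.u)) 6) true)
step 4: [beta@0] ((\u.u) true)
step 5: [beta@root] true

Answer: true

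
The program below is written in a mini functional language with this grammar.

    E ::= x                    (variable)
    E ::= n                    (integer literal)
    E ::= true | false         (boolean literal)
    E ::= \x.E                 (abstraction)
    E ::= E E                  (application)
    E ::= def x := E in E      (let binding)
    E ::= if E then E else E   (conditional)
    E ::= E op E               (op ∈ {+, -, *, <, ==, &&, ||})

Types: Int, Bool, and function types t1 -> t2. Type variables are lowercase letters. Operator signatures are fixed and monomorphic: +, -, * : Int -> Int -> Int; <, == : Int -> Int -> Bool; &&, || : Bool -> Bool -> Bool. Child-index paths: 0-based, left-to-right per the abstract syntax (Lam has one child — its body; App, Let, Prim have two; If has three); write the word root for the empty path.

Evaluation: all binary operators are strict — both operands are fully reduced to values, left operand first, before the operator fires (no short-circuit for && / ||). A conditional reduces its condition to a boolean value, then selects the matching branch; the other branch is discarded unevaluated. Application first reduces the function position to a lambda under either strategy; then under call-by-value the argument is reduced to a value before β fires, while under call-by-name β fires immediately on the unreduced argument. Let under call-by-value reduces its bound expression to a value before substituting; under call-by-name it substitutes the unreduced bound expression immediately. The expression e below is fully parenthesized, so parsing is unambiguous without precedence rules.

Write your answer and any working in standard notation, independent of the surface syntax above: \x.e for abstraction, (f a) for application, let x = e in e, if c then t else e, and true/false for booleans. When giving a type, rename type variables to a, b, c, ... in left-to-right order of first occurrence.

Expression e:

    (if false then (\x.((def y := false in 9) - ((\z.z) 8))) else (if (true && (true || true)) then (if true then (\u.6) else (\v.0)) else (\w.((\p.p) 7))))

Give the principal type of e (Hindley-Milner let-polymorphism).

Answer: a -> Int

Trace:
  unify Bool ~ Bool
let y : Bool
  unify Int ~ Int
z : b
\z._ : b -> b
  unify b -> b ~ Int -> c
  unify b ~ Int
  unify Int ~ c
_ _ : Int
  unify Int ~ Int
\x._ : a -> Int
  unify Bool ~ Bool
  unify Bool ~ Bool
  unify Bool ~ Bool
  unify Bool ~ Bool
  unify Bool ~ Bool
  unify Bool ~ Bool
\u._ : d -> Int
\v._ : e -> Int
  unify d -> Int ~ e -> Int
  unify d ~ e
  unify Int ~ Int
p : g
\p._ : g -> g
  unify g -> g ~ Int -> h
  unify g ~ Int
  unify Int ~ h
_ _ : Int
\w._ : f -> Int
  unify e -> Int ~ f -> Int
  unify e ~ f
  unify Int ~ Int
  unify a -> Int ~ f -> Int
  unify a ~ f
  unify Int ~ Int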